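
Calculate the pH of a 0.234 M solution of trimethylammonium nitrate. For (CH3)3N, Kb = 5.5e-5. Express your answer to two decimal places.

(CH3)3NH+ is the conjugate acid of the weak base (CH3)3N.
Ka = Kw/Kb = 1.0×10^-14 / 5.5 × 10^-5 = 1.82 × 10^-10
Ka = x²/(0.234 − x) = 1.82 × 10^-10
Assume x ≪ 0.234: x ≈ √(1.82 × 10^-10 × 0.234) = 6.53 × 10^-6 M
pH = −log(6.53 × 10^-6) = 5.19

pH = 5.19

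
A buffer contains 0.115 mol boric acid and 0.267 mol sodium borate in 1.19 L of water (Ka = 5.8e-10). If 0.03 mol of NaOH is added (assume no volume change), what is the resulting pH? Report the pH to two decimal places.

pH = 9.78

OH- converts B(OH)3 to B(OH)4-: B(OH)3 → 0.085 mol, B(OH)4- → 0.297 mol.
pKa = −log(5.8 × 10^-10) = 9.237
pH = pKa + log(n_B(OH)4-/n_B(OH)3) = 9.237 + log(0.297/0.085) = 9.237 + (+0.543)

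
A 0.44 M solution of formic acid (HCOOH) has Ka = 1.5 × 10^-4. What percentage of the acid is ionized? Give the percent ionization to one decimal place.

HCOOH ⇌ HCOO- + H+; let x = [H+] at equilibrium.
x ≈ √(Ka·C₀) = √(1.5 × 10^-4 × 0.44) = 8.12 × 10^-3 M
% ionization = x/C₀ × 100% = 8.12 × 10^-3/0.44 × 100% = 1.8%

1.8%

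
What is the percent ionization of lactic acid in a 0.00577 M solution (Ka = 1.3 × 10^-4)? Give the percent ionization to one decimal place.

CH3CH(OH)COOH ⇌ CH3CH(OH)COO- + H+; let x = [H+] at equilibrium.
Solve x² + 0.00013x − 7.5e-07 = 0 → x = 8.04 × 10^-4 M
Fraction ionized = 8.04 × 10^-4 / 0.00577 = 0.1393 → 13.9%

13.9%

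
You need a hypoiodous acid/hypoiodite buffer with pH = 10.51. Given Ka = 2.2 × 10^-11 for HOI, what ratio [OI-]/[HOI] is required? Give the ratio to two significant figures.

ratio = 0.71

pKa = -log(2.2 × 10^-11) = 10.658
pH = pKa + log(r) ⇒ log(r) = 10.51 − 10.658 = -0.148
r = [OI-]/[HOI] = 10^(-0.148) = 0.711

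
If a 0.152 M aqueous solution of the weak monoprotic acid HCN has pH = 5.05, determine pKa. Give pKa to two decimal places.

pKa = 9.28

[H+] = 10^(-5.05) = 8.91 × 10^-6 M
At equilibrium [HA] = 0.152 − 8.91 × 10^-6 = 1.52 × 10^-1 M
Ka = [H+][A-]/[HA] = (8.91 × 10^-6)² / 1.52 × 10^-1 = 5.22 × 10^-10
pKa = -log(5.22 × 10^-10) = 9.28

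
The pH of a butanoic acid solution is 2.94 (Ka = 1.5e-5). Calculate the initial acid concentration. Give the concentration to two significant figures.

C₀ = 8.9 × 10^-2 M

[H+] = 10^(-2.94) = 1.15 × 10^-3 M = x
Ka = x²/(C₀ − x) ⇒ C₀ = x + x²/Ka
C₀ = 1.15 × 10^-3 + (1.15 × 10^-3)²/(1.5 × 10^-5) = 8.93 × 10^-2 M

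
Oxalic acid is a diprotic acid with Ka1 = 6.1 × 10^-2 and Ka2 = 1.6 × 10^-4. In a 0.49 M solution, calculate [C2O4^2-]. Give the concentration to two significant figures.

1.6 × 10^-4 M

First ionization gives [H+] ≈ [HC2O4-] = 1.45 × 10^-1 M.
Second step: Ka2 = [H+][C2O4^2-]/[HC2O4-] ≈ [C2O4^2-] (since [H+] ≈ [HC2O4-]).
So [C2O4^2-] ≈ Ka2.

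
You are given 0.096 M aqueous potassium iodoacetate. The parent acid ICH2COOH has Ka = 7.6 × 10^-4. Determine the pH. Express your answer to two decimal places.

pH = 8.05

ICH2COO- is the conjugate base of the weak acid ICH2COOH.
Kb = Kw/Ka = 1.0×10^-14 / 7.6 × 10^-4 = 1.32 × 10^-11
Kb = x²/(0.096 − x) = 1.32 × 10^-11
Neglecting x in the denominator: x = √(1.32 × 10^-11 × 0.096) = 1.13 × 10^-6 M
(x/C₀ = 0.0012% < 5%, so the approximation holds.)
pOH = 5.95, so pH = 14.00 − pOH = 8.05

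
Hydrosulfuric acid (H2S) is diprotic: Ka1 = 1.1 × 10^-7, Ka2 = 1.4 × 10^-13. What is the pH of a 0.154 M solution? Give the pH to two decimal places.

pH = 3.89

Ka1 ≫ Ka2, so treat the first dissociation as the only significant source of H+.
Ka1 = x²/(0.154 − x) = 1.1 × 10^-7
x ≈ √(1.1 × 10^-7 × 0.154) = 1.30 × 10^-4 M
pH = −log(1.30 × 10^-4) = 3.89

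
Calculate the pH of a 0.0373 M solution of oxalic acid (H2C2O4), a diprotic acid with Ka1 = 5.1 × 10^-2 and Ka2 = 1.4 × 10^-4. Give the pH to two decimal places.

Ka1 ≫ Ka2, so treat the first dissociation as the only significant source of H+.
Ka1 = x²/(0.0373 − x) = 5.1 × 10^-2
Solving the quadratic: x = (−Ka1 + √(Ka1² + 4·Ka1·C₀))/2 = 2.50 × 10^-2 M
pH = −log(2.50 × 10^-2) = 1.60

pH = 1.60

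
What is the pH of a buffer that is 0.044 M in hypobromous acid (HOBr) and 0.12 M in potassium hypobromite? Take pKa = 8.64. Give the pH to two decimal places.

Using pH = pKa + log([base]/[acid]) with [base]/[acid] = 0.12/0.044:
pH = 8.64 + (+0.436) = 9.08

pH = 9.08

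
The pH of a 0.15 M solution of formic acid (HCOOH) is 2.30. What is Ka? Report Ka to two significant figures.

Ka = 1.7 × 10^-4

[H+] = 10^(-2.30) = 5.01 × 10^-3 M
At equilibrium [HA] = 0.15 − 5.01 × 10^-3 = 1.45 × 10^-1 M
Ka = [H+][A-]/[HA] = (5.01 × 10^-3)² / 1.45 × 10^-1 = 1.7 × 10^-4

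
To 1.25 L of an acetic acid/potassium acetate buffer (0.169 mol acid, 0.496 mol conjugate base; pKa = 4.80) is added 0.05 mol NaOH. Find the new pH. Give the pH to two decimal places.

After neutralization: n(CH3COOH) = 0.119 mol, n(CH3COO-) = 0.546 mol.
Henderson–Hasselbalch with mole ratio 0.546/0.119: pH = 4.80 + (+0.662)

pH = 5.46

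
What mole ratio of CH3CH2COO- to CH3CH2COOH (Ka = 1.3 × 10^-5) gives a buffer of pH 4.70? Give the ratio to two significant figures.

ratio = 0.65

pKa = -log(1.3 × 10^-5) = 4.886
pH = pKa + log(r) ⇒ log(r) = 4.70 − 4.886 = -0.186
r = [CH3CH2COO-]/[CH3CH2COOH] = 10^(-0.186) = 0.652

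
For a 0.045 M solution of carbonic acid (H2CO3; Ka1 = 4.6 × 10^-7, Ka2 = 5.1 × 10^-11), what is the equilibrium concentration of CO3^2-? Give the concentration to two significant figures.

5.1 × 10^-11 M

First ionization gives [H+] ≈ [HCO3-] = 1.44 × 10^-4 M.
Second step: Ka2 = [H+][CO3^2-]/[HCO3-] ≈ [CO3^2-] (since [H+] ≈ [HCO3-]).
So [CO3^2-] ≈ Ka2.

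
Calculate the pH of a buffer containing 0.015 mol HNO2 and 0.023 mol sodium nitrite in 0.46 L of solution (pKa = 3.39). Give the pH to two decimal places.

Henderson–Hasselbalch: pH = pKa + log([NO2-]/[HNO2]) = 3.39 + log(0.023/0.015)
pH = 3.39 + (+0.186) = 3.58

pH = 3.58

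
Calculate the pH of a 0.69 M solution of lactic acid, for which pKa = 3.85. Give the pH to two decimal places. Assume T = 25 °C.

CH3CH(OH)COOH ⇌ CH3CH(OH)COO- + H+
Ka = 10^(−3.85) = 1.41 × 10^-4
Ka = [H+]²/(0.69 − [H+]) = 1.41 × 10^-4
Since Ka ≪ C₀, [H+] ≈ √(Ka·C₀) = 9.86 × 10^-3 M.
Check: 1.4% ionized — well under 5%, approximation valid.
pH = −log[H+] = −log(9.86 × 10^-3) = 2.01

pH = 2.01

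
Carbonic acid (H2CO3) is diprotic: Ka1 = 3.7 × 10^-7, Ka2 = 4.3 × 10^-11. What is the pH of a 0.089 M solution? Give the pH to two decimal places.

pH = 3.74

Since Ka1 ≫ Ka2, the first ionization dominates [H+].
Ka1 = x²/(0.089 − x) = 3.7 × 10^-7
x ≈ √(3.7 × 10^-7 × 0.089) = 1.81 × 10^-4 M
pH = −log(1.81 × 10^-4) = 3.74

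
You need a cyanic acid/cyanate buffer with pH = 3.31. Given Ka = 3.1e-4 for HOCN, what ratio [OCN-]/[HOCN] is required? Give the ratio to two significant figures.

pKa = -log(3.1 × 10^-4) = 3.509
pH = pKa + log(r) ⇒ log(r) = 3.31 − 3.509 = -0.199
r = [OCN-]/[HOCN] = 10^(-0.199) = 0.632

ratio = 0.63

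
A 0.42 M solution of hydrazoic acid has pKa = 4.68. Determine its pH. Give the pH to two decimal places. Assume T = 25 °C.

HN3 ⇌ N3- + H+
Ka = 10^(−4.68) = 2.09 × 10^-5
Ka = [H+]²/(0.42 − [H+]) = 2.09 × 10^-5
Neglecting [H+] in the denominator: [H+] = √(2.09 × 10^-5 × 0.42) = 2.96 × 10^-3 M
Check: 0.71% ionized — well under 5%, approximation valid.
pH = −log[H+] = −log(2.96 × 10^-3) = 2.53

pH = 2.53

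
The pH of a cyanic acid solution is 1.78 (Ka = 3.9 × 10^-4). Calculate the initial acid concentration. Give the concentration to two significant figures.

C₀ = 7.2 × 10^-1 M

[H+] = 10^(-1.78) = 1.66 × 10^-2 M = x
Ka = x²/(C₀ − x) ⇒ C₀ = x + x²/Ka
C₀ = 1.66 × 10^-2 + (1.66 × 10^-2)²/(3.9 × 10^-4) = 7.23 × 10^-1 M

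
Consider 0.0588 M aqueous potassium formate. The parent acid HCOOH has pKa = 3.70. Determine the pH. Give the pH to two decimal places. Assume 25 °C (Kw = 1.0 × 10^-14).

pH = 8.23

HCOO- is the conjugate base of the weak acid HCOOH.
Ka = 10^(−3.70) = 2.00 × 10^-4
Kb = Kw/Ka = 1.0×10^-14 / 2.00 × 10^-4 = 5.00 × 10^-11
Kb = x²/(0.0588 − x) = 5.00 × 10^-11
Since Kb ≪ C₀, x ≈ √(Kb·C₀) = 1.71 × 10^-6 M.
pOH = 5.77, so pH = 14.00 − pOH = 8.23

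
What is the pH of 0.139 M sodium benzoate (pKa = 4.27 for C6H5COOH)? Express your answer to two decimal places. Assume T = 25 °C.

C6H5COO- is the conjugate base of the weak acid C6H5COOH.
Ka = 10^(−4.27) = 5.37 × 10^-5
Kb = Kw/Ka = 1.0×10^-14 / 5.37 × 10^-5 = 1.86 × 10^-10
Let x = [OH-] at equilibrium. Kb = x²/(0.139 − x).
Assume x ≪ 0.139: x ≈ √(1.86 × 10^-10 × 0.139) = 5.08 × 10^-6 M
Check: 0.0037% ionized — well under 5%, approximation valid.
pOH = −log(5.08 × 10^-6) = 5.29; pH = 14.00 − 5.29 = 8.71

pH = 8.71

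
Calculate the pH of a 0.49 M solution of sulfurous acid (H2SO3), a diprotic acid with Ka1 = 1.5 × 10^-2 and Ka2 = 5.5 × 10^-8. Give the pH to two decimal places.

Since Ka1 ≫ Ka2, the first ionization dominates [H+].
Ka1 = x²/(0.49 − x) = 1.5 × 10^-2
Solving the quadratic: x = (−Ka1 + √(Ka1² + 4·Ka1·C₀))/2 = 7.86 × 10^-2 M
pH = −log(7.86 × 10^-2) = 1.10

pH = 1.10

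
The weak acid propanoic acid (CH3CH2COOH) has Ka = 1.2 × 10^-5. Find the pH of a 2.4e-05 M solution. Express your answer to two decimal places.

CH3CH2COOH ⇌ CH3CH2COO- + H+
Ka = [H+]²/(2.4e-05 − [H+]) = 1.2 × 10^-5
Here C₀/Ka ≈ 2, so the small-[H+] approximation fails. Use the quadratic:
[H+] = [−1.2e-05 + √(1.2e-05² + 1.15e-09)]/2 = 1.20 × 10^-5 M
pH = −log(1.20 × 10^-5) = 4.92

pH = 4.92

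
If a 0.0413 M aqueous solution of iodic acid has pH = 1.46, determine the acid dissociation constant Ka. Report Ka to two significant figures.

Ka = 1.8 × 10^-1

[H+] = 10^(-1.46) = 3.47 × 10^-2 M
At equilibrium [HA] = 0.0413 − 3.47 × 10^-2 = 6.60 × 10^-3 M
Ka = [H+][A-]/[HA] = (3.47 × 10^-2)² / 6.60 × 10^-3 = 1.8 × 10^-1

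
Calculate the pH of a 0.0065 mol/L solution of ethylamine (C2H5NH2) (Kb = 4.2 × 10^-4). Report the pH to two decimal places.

pH = 11.16

C2H5NH2 + H2O ⇌ C2H5NH3+ + OH-
From the ICE table, Kb = [OH-]²/(0.0065 − [OH-]) = 4.2 × 10^-4.
[OH-] is not negligible relative to C₀; solve [OH-]² + 0.00042·[OH-] − 2.73e-06 = 0.
[OH-] = [−0.00042 + √(0.00042² + 1.09e-05)]/2 = 1.46 × 10^-3 M
pOH = 2.84, so pH = 14.00 − pOH = 11.16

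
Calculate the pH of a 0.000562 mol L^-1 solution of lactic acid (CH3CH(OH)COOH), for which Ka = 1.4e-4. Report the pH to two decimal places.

CH3CH(OH)COOH ⇌ CH3CH(OH)COO- + H+
Ka = x²/(0.000562 − x) = 1.4 × 10^-4
Here C₀/Ka ≈ 4.01, so the small-x approximation fails. Use the quadratic:
x = (−Ka + √(Ka² + 4·Ka·C₀))/2 = 2.19 × 10^-4 M
pH = −log[H+] = −log(2.19 × 10^-4) = 3.66

pH = 3.66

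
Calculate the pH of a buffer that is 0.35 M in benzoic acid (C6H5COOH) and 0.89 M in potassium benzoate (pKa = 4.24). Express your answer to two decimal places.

pH = 4.65

Using pH = pKa + log([base]/[acid]) with [base]/[acid] = 0.89/0.35:
pH = 4.24 + (+0.405) = 4.65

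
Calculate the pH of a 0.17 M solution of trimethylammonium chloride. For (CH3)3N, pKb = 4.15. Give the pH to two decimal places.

(CH3)3NH+ is the conjugate acid of the weak base (CH3)3N.
Kb = 10^(−4.15) = 7.08 × 10^-5
Ka = Kw/Kb = 1.0×10^-14 / 7.08 × 10^-5 = 1.41 × 10^-10
Ka = [H+]²/(0.17 − [H+]) = 1.41 × 10^-10
Assume [H+] ≪ 0.17: [H+] ≈ √(1.41 × 10^-10 × 0.17) = 4.90 × 10^-6 M
Check: 0.0029% ionized — well under 5%, approximation valid.
pH = −log[H+] = −log(4.90 × 10^-6) = 5.31

pH = 5.31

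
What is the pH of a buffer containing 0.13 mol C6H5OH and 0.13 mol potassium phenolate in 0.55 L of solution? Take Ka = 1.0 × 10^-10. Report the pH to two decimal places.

pKa = −log(1.0 × 10^-10) = 10.000
pH = pKa + log([A⁻]/[HA]) = 10.000 + log(0.13/0.13)
pH = 10.000 + (+0.000) = 10.00

pH = 10.00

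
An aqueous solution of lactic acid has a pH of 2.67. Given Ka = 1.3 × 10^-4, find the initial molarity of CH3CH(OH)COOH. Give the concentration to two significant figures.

[H+] = 10^(-2.67) = 2.14 × 10^-3 M = x
Ka = x²/(C₀ − x) ⇒ C₀ = x + x²/Ka
C₀ = 2.14 × 10^-3 + (2.14 × 10^-3)²/(1.3 × 10^-4) = 3.74 × 10^-2 M

C₀ = 3.7 × 10^-2 M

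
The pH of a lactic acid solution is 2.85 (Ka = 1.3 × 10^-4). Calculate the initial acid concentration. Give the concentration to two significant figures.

[H+] = 10^(-2.85) = 1.41 × 10^-3 M = x
Ka = x²/(C₀ − x) ⇒ C₀ = x + x²/Ka
C₀ = 1.41 × 10^-3 + (1.41 × 10^-3)²/(1.3 × 10^-4) = 1.67 × 10^-2 M

C₀ = 1.7 × 10^-2 M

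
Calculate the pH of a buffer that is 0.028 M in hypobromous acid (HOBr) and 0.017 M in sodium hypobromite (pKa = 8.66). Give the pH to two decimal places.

Using pH = pKa + log([base]/[acid]) with [base]/[acid] = 0.017/0.028:
pH = 8.66 + (-0.217) = 8.44

pH = 8.44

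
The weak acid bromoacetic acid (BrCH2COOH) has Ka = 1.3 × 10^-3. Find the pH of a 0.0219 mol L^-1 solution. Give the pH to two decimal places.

BrCH2COOH ⇌ BrCH2COO- + H+
From the ICE table, Ka = [H+]²/(0.0219 − [H+]) = 1.3 × 10^-3.
Here C₀/Ka ≈ 16.8, so the small-[H+] approximation fails. Use the quadratic:
[H+] = (−Ka + √(Ka² + 4·Ka·C₀))/2 = 4.73 × 10^-3 M
pH = −log(4.73 × 10^-3) = 2.33

pH = 2.33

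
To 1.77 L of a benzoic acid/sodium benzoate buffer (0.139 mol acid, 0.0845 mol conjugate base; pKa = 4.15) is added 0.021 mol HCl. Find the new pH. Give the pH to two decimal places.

pH = 3.75

Added H+ converts C6H5COO- to C6H5COOH: C6H5COOH → 0.16 mol, C6H5COO- → 0.0635 mol.
Henderson–Hasselbalch with mole ratio 0.0635/0.16: pH = 4.15 + (-0.401)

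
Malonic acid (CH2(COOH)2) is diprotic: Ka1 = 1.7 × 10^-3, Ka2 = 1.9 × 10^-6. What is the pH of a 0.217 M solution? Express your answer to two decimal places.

pH = 1.74

Since Ka1 ≫ Ka2, the first ionization dominates [H+].
Ka1 = x²/(0.217 − x) = 1.7 × 10^-3
Solving the quadratic: x = (−Ka1 + √(Ka1² + 4·Ka1·C₀))/2 = 1.84 × 10^-2 M
pH = −log(1.84 × 10^-2) = 1.74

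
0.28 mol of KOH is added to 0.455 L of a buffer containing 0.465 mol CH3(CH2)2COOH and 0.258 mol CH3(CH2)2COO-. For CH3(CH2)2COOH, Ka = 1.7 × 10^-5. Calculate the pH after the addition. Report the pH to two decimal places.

After neutralization: n(CH3(CH2)2COOH) = 0.185 mol, n(CH3(CH2)2COO-) = 0.538 mol.
pKa = −log(1.7 × 10^-5) = 4.770
pH = pKa + log(n_CH3(CH2)2COO-/n_CH3(CH2)2COOH) = 4.770 + log(0.538/0.185) = 4.770 + (+0.464)

pH = 5.23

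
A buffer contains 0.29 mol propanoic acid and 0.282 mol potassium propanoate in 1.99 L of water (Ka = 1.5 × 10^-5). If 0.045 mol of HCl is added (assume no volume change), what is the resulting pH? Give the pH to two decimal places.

After neutralization: n(CH3CH2COOH) = 0.335 mol, n(CH3CH2COO-) = 0.237 mol.
pKa = −log(1.5 × 10^-5) = 4.824
pH = pKa + log([A⁻]/[HA]) = 4.824 + log(0.237/0.335) = 4.824 -0.150

pH = 4.67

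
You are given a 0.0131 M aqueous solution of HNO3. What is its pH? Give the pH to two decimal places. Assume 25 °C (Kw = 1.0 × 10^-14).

HNO3 is a strong acid and dissociates completely, so [H+] = 0.0131 M.
pH = -log(0.0131) = 1.88

pH = 1.88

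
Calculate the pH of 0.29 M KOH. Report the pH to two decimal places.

pH = 13.46

KOH is a strong base; [OH-] = 0.29 M.
pOH = -log(0.29) = 0.54
pH = 14.00 - 0.54 = 13.46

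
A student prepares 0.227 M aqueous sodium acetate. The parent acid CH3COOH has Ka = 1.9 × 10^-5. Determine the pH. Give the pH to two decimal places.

pH = 9.04

CH3COO- is the conjugate base of the weak acid CH3COOH.
Kb = Kw/Ka = 1.0×10^-14 / 1.9 × 10^-5 = 5.26 × 10^-10
Kb = [OH-]²/(0.227 − [OH-]) = 5.26 × 10^-10
Since Kb ≪ C₀, [OH-] ≈ √(Kb·C₀) = 1.09 × 10^-5 M.
pOH = −log(1.09 × 10^-5) = 4.96; pH = 14.00 − 4.96 = 9.04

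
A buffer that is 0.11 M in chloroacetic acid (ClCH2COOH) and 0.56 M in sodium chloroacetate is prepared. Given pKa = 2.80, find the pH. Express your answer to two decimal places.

pH = 3.51

Using pH = pKa + log([base]/[acid]) with [base]/[acid] = 0.56/0.11:
pH = 2.80 + (+0.707) = 3.51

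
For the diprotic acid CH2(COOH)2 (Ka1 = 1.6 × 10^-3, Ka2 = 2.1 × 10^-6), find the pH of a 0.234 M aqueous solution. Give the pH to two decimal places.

pH = 1.73

Ka1 ≫ Ka2, so treat the first dissociation as the only significant source of H+.
Ka1 = x²/(0.234 − x) = 1.6 × 10^-3
Solving the quadratic: x = (−Ka1 + √(Ka1² + 4·Ka1·C₀))/2 = 1.86 × 10^-2 M
pH = −log(1.86 × 10^-2) = 1.73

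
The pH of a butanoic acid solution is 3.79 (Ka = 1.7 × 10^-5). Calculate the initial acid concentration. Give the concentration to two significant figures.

C₀ = 1.7 × 10^-3 M

[H+] = 10^(-3.79) = 1.62 × 10^-4 M = x
Ka = x²/(C₀ − x) ⇒ C₀ = x + x²/Ka
C₀ = 1.62 × 10^-4 + (1.62 × 10^-4)²/(1.7 × 10^-5) = 1.71 × 10^-3 M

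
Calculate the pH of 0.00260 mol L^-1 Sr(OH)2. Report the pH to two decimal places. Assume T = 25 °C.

Sr(OH)2 is a strong base (each formula unit releases 2 OH-); [OH-] = 0.0052 M.
pOH = -log(0.0052) = 2.28
pH = 14.00 - 2.28 = 11.72

pH = 11.72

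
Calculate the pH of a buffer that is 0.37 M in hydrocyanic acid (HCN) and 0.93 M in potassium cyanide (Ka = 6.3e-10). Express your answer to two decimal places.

pH = 9.60

pKa = −log(6.3 × 10^-10) = 9.201
Henderson–Hasselbalch: pH = pKa + log([CN-]/[HCN]) = 9.201 + log(0.93/0.37)
pH = 9.201 + (+0.400) = 9.60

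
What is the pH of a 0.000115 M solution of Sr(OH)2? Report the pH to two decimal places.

pH = 10.36

Sr(OH)2 is a strong base (each formula unit releases 2 OH-); [OH-] = 0.00023 M.
pOH = -log(0.00023) = 3.64
pH = 14.00 - 3.64 = 10.36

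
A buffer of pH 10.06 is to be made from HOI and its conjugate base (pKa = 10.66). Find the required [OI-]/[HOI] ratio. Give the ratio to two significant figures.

ratio = 0.25

pH = pKa + log(r) ⇒ log(r) = 10.06 − 10.66 = -0.60
r = [OI-]/[HOI] = 10^(-0.60) = 0.251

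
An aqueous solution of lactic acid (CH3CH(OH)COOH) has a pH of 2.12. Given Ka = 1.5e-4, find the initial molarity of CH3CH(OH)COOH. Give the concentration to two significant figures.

[H+] = 10^(-2.12) = 7.59 × 10^-3 M = x
Ka = x²/(C₀ − x) ⇒ C₀ = x + x²/Ka
C₀ = 7.59 × 10^-3 + (7.59 × 10^-3)²/(1.5 × 10^-4) = 3.92 × 10^-1 M

C₀ = 3.9 × 10^-1 M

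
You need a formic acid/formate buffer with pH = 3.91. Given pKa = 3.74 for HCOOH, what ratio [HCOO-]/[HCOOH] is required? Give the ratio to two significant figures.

ratio = 1.5

pH = pKa + log(r) ⇒ log(r) = 3.91 − 3.74 = +0.17
r = [HCOO-]/[HCOOH] = 10^(+0.17) = 1.48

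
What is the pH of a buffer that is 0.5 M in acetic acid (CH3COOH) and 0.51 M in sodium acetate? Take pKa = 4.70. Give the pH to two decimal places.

pH = pKa + log([A⁻]/[HA]) = 4.70 + log(0.51/0.5)
pH = 4.70 + (+0.009) = 4.71

pH = 4.71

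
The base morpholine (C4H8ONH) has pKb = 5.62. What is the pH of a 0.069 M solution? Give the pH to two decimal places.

pH = 10.61

C4H8ONH + H2O ⇌ C4H8ONH2+ + OH-
Kb = 10^(−5.62) = 2.40 × 10^-6
From the ICE table, Kb = [OH-]²/(0.069 − [OH-]) = 2.40 × 10^-6.
Assume [OH-] ≪ 0.069: [OH-] ≈ √(2.40 × 10^-6 × 0.069) = 4.07 × 10^-4 M
pOH = −log(4.07 × 10^-4) = 3.39; pH = 14.00 − 3.39 = 10.61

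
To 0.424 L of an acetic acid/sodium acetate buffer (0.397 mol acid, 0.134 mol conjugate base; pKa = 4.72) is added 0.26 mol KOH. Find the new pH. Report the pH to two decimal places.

pH = 5.18

OH- converts CH3COOH to CH3COO-: CH3COOH → 0.137 mol, CH3COO- → 0.394 mol.
pH = pKa + log([A⁻]/[HA]) = 4.72 + log(0.394/0.137) = 4.72 +0.459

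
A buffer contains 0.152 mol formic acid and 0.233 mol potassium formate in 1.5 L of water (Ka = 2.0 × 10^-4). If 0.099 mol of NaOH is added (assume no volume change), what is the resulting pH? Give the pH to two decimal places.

pH = 4.50

OH- converts HCOOH to HCOO-: HCOOH → 0.053 mol, HCOO- → 0.332 mol.
pKa = −log(2.0 × 10^-4) = 3.699
pH = pKa + log(n_HCOO-/n_HCOOH) = 3.699 + log(0.332/0.053) = 3.699 + (+0.797)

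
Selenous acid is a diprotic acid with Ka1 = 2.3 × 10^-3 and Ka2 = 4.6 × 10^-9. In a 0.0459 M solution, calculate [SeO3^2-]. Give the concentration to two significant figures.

4.6 × 10^-9 M

First ionization gives [H+] ≈ [HSeO3-] = 9.19 × 10^-3 M.
Second step: Ka2 = [H+][SeO3^2-]/[HSeO3-] ≈ [SeO3^2-] (since [H+] ≈ [HSeO3-]).
So [SeO3^2-] ≈ Ka2.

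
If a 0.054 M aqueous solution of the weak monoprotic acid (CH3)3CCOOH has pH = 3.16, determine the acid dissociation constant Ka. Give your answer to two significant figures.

[H+] = 10^(-3.16) = 6.92 × 10^-4 M
At equilibrium [HA] = 0.054 − 6.92 × 10^-4 = 5.33 × 10^-2 M
Ka = [H+][A-]/[HA] = (6.92 × 10^-4)² / 5.33 × 10^-2 = 9.0 × 10^-6

Ka = 9.0 × 10^-6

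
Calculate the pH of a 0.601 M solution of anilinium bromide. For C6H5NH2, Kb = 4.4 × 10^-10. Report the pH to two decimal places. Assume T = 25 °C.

C6H5NH3+ is the conjugate acid of the weak base C6H5NH2.
Ka = Kw/Kb = 1.0×10^-14 / 4.4 × 10^-10 = 2.27 × 10^-5
Let x = [H+] at equilibrium. Ka = x²/(0.601 − x).
Neglecting x in the denominator: x = √(2.27 × 10^-5 × 0.601) = 3.69 × 10^-3 M
(x/C₀ = 0.61% < 5%, so the approximation holds.)
pH = −log[H+] = −log(3.69 × 10^-3) = 2.43

pH = 2.43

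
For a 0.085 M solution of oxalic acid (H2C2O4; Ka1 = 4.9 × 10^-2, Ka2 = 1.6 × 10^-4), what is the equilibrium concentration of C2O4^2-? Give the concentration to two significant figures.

First ionization gives [H+] ≈ [HC2O4-] = 4.45 × 10^-2 M.
Second step: Ka2 = [H+][C2O4^2-]/[HC2O4-] ≈ [C2O4^2-] (since [H+] ≈ [HC2O4-]).
So [C2O4^2-] ≈ Ka2.

1.6 × 10^-4 M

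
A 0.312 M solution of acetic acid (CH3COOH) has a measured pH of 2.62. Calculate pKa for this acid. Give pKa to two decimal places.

[H+] = 10^(-2.62) = 2.40 × 10^-3 M
At equilibrium [HA] = 0.312 − 2.40 × 10^-3 = 3.10 × 10^-1 M
Ka = [H+][A-]/[HA] = (2.40 × 10^-3)² / 3.10 × 10^-1 = 1.86 × 10^-5
pKa = -log(1.86 × 10^-5) = 4.73

pKa = 4.73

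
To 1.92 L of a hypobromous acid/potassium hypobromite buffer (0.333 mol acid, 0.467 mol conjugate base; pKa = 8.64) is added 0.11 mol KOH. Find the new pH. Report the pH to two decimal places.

pH = 9.05

After neutralization: n(HOBr) = 0.223 mol, n(OBr-) = 0.577 mol.
pH = pKa + log(n_OBr-/n_HOBr) = 8.64 + log(0.577/0.223) = 8.64 + (+0.413)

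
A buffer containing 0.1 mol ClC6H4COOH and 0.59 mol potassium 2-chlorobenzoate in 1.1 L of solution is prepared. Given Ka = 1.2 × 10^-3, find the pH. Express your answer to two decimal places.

pH = 3.69

pKa = −log(1.2 × 10^-3) = 2.921
Using pH = pKa + log([base]/[acid]) with [base]/[acid] = 0.59/0.1:
pH = 2.921 + (+0.771) = 3.69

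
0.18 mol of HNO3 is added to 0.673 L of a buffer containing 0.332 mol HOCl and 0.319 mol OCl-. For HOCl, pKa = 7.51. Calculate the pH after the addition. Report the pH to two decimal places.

pH = 6.94

Added H+ converts OCl- to HOCl: HOCl → 0.512 mol, OCl- → 0.139 mol.
pH = pKa + log(n_OCl-/n_HOCl) = 7.51 + log(0.139/0.512) = 7.51 + (-0.566)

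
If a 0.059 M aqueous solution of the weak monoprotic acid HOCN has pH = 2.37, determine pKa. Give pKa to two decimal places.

pKa = 3.48

[H+] = 10^(-2.37) = 4.27 × 10^-3 M
At equilibrium [HA] = 0.059 − 4.27 × 10^-3 = 5.47 × 10^-2 M
Ka = [H+][A-]/[HA] = (4.27 × 10^-3)² / 5.47 × 10^-2 = 3.33 × 10^-4
pKa = -log(3.33 × 10^-4) = 3.48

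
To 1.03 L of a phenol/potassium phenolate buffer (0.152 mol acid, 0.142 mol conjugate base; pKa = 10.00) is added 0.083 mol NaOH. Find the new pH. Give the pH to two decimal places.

pH = 10.51

After neutralization: n(C6H5OH) = 0.069 mol, n(C6H5O-) = 0.225 mol.
pH = pKa + log(n_C6H5O-/n_C6H5OH) = 10.00 + log(0.225/0.069) = 10.00 + (+0.513)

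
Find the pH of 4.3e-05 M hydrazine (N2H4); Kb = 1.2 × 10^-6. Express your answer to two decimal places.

pH = 8.82

N2H4 + H2O ⇌ N2H5+ + OH-
From the ICE table, Kb = x²/(4.3e-05 − x) = 1.2 × 10^-6.
Here C₀/Kb ≈ 35.8, so the small-x approximation fails. Use the quadratic:
x = (−Kb + √(Kb² + 4·Kb·C₀))/2 = 6.61 × 10^-6 M
pOH = 5.18, so pH = 14.00 − pOH = 8.82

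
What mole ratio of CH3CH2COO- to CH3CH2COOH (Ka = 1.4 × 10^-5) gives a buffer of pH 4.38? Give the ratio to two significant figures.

ratio = 0.34

pKa = -log(1.4 × 10^-5) = 4.854
pH = pKa + log(r) ⇒ log(r) = 4.38 − 4.854 = -0.474
r = [CH3CH2COO-]/[CH3CH2COOH] = 10^(-0.474) = 0.336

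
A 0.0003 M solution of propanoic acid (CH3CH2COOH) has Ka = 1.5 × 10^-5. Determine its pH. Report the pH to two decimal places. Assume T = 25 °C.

CH3CH2COOH ⇌ CH3CH2COO- + H+
From the ICE table, Ka = [H+]²/(0.0003 − [H+]) = 1.5 × 10^-5.
[H+] is not negligible relative to C₀; solve [H+]² + 1.5e-05·[H+] − 4.5e-09 = 0.
[H+] = (−Ka + √(Ka² + 4·Ka·C₀))/2 = 6.00 × 10^-5 M
pH = −log(6.00 × 10^-5) = 4.22

pH = 4.22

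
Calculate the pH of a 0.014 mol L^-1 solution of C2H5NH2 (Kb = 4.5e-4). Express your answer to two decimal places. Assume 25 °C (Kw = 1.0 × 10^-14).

pH = 11.36

C2H5NH2 + H2O ⇌ C2H5NH3+ + OH-
From the ICE table, Kb = [OH-]²/(0.014 − [OH-]) = 4.5 × 10^-4.
[OH-] is not negligible relative to C₀; solve [OH-]² + 0.00045·[OH-] − 6.3e-06 = 0.
[OH-] = (−Kb + √(Kb² + 4·Kb·C₀))/2 = 2.30 × 10^-3 M
pOH = −log(2.30 × 10^-3) = 2.64; pH = 14.00 − 2.64 = 11.36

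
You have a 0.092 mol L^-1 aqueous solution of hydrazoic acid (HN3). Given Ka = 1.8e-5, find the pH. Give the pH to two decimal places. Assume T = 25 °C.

pH = 2.89

HN3 ⇌ N3- + H+
Ka = [H+]²/(0.092 − [H+]) = 1.8 × 10^-5
Neglecting [H+] in the denominator: [H+] = √(1.8 × 10^-5 × 0.092) = 1.29 × 10^-3 M
pH = −log(1.29 × 10^-3) = 2.89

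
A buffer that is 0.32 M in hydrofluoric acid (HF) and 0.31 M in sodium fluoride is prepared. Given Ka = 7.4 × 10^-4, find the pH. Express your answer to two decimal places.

pKa = −log(7.4 × 10^-4) = 3.131
Using pH = pKa + log([base]/[acid]) with [base]/[acid] = 0.31/0.32:
pH = 3.131 + (-0.014) = 3.12

pH = 3.12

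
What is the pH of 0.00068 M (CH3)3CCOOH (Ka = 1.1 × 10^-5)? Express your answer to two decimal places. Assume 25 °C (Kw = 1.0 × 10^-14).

(CH3)3CCOOH ⇌ (CH3)3CCOO- + H+
From the ICE table, Ka = [H+]²/(0.00068 − [H+]) = 1.1 × 10^-5.
The 5% rule fails; solving [H+]² + Ka·[H+] − Ka·C₀ = 0 exactly:
[H+] = [−1.1e-05 + √(1.1e-05² + 2.99e-08)]/2 = 8.12 × 10^-5 M
pH = −log[H+] = −log(8.12 × 10^-5) = 4.09

pH = 4.09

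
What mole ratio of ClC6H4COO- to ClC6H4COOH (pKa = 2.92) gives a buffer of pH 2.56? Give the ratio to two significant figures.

ratio = 0.44

pH = pKa + log(r) ⇒ log(r) = 2.56 − 2.92 = -0.36
r = [ClC6H4COO-]/[ClC6H4COOH] = 10^(-0.36) = 0.437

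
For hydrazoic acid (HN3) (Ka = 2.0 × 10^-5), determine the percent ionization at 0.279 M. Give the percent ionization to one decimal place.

0.8%

HN3 ⇌ N3- + H+; let x = [H+] at equilibrium.
x ≈ √(Ka·C₀) = √(2.0 × 10^-5 × 0.279) = 2.36 × 10^-3 M
Fraction ionized = 2.36 × 10^-3 / 0.279 = 0.0085 → 0.8%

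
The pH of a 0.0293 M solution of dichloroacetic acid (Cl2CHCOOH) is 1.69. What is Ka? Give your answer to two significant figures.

[H+] = 10^(-1.69) = 2.04 × 10^-2 M
At equilibrium [HA] = 0.0293 − 2.04 × 10^-2 = 8.90 × 10^-3 M
Ka = [H+][A-]/[HA] = (2.04 × 10^-2)² / 8.90 × 10^-3 = 4.7 × 10^-2

Ka = 4.7 × 10^-2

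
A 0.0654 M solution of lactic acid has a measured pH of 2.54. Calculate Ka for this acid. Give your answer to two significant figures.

Ka = 1.3 × 10^-4

[H+] = 10^(-2.54) = 2.88 × 10^-3 M
At equilibrium [HA] = 0.0654 − 2.88 × 10^-3 = 6.25 × 10^-2 M
Ka = [H+][A-]/[HA] = (2.88 × 10^-3)² / 6.25 × 10^-2 = 1.3 × 10^-4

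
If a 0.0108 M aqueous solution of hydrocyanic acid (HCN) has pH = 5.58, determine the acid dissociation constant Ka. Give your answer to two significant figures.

Ka = 6.4 × 10^-10

[H+] = 10^(-5.58) = 2.63 × 10^-6 M
At equilibrium [HA] = 0.0108 − 2.63 × 10^-6 = 1.08 × 10^-2 M
Ka = [H+][A-]/[HA] = (2.63 × 10^-6)² / 1.08 × 10^-2 = 6.4 × 10^-10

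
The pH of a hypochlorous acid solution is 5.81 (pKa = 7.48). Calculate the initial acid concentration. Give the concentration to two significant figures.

[H+] = 10^(-5.81) = 1.55 × 10^-6 M = x
Ka = 10^(−7.48) = 3.31 × 10^-8
Ka = x²/(C₀ − x) ⇒ C₀ = x + x²/Ka
C₀ = 1.55 × 10^-6 + (1.55 × 10^-6)²/(3.31 × 10^-8) = 7.41 × 10^-5 M

C₀ = 7.4 × 10^-5 M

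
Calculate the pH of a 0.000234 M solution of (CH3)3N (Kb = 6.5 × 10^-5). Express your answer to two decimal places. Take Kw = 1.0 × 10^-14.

pH = 9.98

(CH3)3N + H2O ⇌ (CH3)3NH+ + OH-
Kb = [OH-]²/(0.000234 − [OH-]) = 6.5 × 10^-5
The 5% rule fails; solving [OH-]² + Kb·[OH-] − Kb·C₀ = 0 exactly:
[OH-] = (−Kb + √(Kb² + 4·Kb·C₀))/2 = 9.50 × 10^-5 M
pOH = −log(9.50 × 10^-5) = 4.02; pH = 14.00 − 4.02 = 9.98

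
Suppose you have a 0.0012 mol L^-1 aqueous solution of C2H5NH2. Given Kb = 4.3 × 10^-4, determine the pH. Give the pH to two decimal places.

pH = 10.73

C2H5NH2 + H2O ⇌ C2H5NH3+ + OH-
Let x = [OH-] at equilibrium. Kb = x²/(0.0012 − x).
The 5% rule fails; solving x² + Kb·x − Kb·C₀ = 0 exactly:
x = [−0.00043 + √(0.00043² + 2.06e-06)]/2 = 5.35 × 10^-4 M
pOH = 3.27, so pH = 14.00 − pOH = 10.73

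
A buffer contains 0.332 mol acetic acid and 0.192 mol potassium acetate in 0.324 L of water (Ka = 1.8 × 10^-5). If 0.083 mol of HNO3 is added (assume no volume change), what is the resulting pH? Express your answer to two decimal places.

After neutralization: n(CH3COOH) = 0.415 mol, n(CH3COO-) = 0.109 mol.
pKa = −log(1.8 × 10^-5) = 4.745
pH = pKa + log([A⁻]/[HA]) = 4.745 + log(0.109/0.415) = 4.745 -0.581

pH = 4.16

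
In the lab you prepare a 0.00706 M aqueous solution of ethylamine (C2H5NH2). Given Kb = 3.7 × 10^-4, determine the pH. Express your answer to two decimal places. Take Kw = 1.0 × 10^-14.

pH = 11.16

C2H5NH2 + H2O ⇌ C2H5NH3+ + OH-
Kb = x²/(0.00706 − x) = 3.7 × 10^-4
The 5% rule fails; solving x² + Kb·x − Kb·C₀ = 0 exactly:
x = (−Kb + √(Kb² + 4·Kb·C₀))/2 = 1.44 × 10^-3 M
pOH = 2.84, so pH = 14.00 − pOH = 11.16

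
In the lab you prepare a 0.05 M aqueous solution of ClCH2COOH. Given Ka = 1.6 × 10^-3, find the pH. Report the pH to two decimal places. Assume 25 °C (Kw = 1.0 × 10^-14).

pH = 2.09

ClCH2COOH ⇌ ClCH2COO- + H+
From the ICE table, Ka = [H+]²/(0.05 − [H+]) = 1.6 × 10^-3.
The 5% rule fails; solving [H+]² + Ka·[H+] − Ka·C₀ = 0 exactly:
[H+] = [−0.0016 + √(0.0016² + 0.00032)]/2 = 8.18 × 10^-3 M
pH = −log(8.18 × 10^-3) = 2.09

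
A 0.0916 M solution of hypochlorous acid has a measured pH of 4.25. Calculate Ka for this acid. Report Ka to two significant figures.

[H+] = 10^(-4.25) = 5.62 × 10^-5 M
At equilibrium [HA] = 0.0916 − 5.62 × 10^-5 = 9.15 × 10^-2 M
Ka = [H+][A-]/[HA] = (5.62 × 10^-5)² / 9.15 × 10^-2 = 3.5 × 10^-8

Ka = 3.5 × 10^-8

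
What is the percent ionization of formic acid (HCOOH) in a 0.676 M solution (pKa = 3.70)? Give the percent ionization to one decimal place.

HCOOH ⇌ HCOO- + H+; let x = [H+] at equilibrium.
Ka = 10^(−3.70) = 2.00 × 10^-4
x ≈ √(Ka·C₀) = √(2.00 × 10^-4 × 0.676) = 1.16 × 10^-2 M
% ionization = x/C₀ × 100% = 1.16 × 10^-2/0.676 × 100% = 1.7%

1.7%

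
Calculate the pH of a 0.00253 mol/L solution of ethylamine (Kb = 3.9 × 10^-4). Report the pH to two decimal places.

C2H5NH2 + H2O ⇌ C2H5NH3+ + OH-
From the ICE table, Kb = [OH-]²/(0.00253 − [OH-]) = 3.9 × 10^-4.
[OH-] is not negligible relative to C₀; solve [OH-]² + 0.00039·[OH-] − 9.87e-07 = 0.
[OH-] = [−0.00039 + √(0.00039² + 3.95e-06)]/2 = 8.17 × 10^-4 M
pOH = −log(8.17 × 10^-4) = 3.09; pH = 14.00 − 3.09 = 10.91

pH = 10.91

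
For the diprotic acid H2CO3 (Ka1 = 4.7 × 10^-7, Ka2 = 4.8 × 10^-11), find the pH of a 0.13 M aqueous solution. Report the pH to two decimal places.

Ka1 ≫ Ka2, so treat the first dissociation as the only significant source of H+.
Ka1 = x²/(0.13 − x) = 4.7 × 10^-7
x ≈ √(4.7 × 10^-7 × 0.13) = 2.47 × 10^-4 M
pH = −log(2.47 × 10^-4) = 3.61

pH = 3.61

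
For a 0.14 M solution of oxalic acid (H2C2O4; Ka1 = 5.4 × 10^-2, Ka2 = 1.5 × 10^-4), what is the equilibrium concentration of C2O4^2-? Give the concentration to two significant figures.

First ionization gives [H+] ≈ [HC2O4-] = 6.40 × 10^-2 M.
Second step: Ka2 = [H+][C2O4^2-]/[HC2O4-] ≈ [C2O4^2-] (since [H+] ≈ [HC2O4-]).
So [C2O4^2-] ≈ Ka2.

1.5 × 10^-4 M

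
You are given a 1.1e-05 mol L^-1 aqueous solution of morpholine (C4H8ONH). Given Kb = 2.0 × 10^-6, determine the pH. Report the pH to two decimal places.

pH = 8.58

C4H8ONH + H2O ⇌ C4H8ONH2+ + OH-
From the ICE table, Kb = [OH-]²/(1.1e-05 − [OH-]) = 2.0 × 10^-6.
The 5% rule fails; solving [OH-]² + Kb·[OH-] − Kb·C₀ = 0 exactly:
[OH-] = (−Kb + √(Kb² + 4·Kb·C₀))/2 = 3.80 × 10^-6 M
pOH = 5.42, so pH = 14.00 − pOH = 8.58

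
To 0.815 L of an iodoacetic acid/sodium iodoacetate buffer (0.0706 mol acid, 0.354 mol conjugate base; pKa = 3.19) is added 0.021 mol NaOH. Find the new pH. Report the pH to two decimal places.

OH- converts ICH2COOH to ICH2COO-: ICH2COOH → 0.0496 mol, ICH2COO- → 0.375 mol.
pH = pKa + log(n_ICH2COO-/n_ICH2COOH) = 3.19 + log(0.375/0.0496) = 3.19 + (+0.879)

pH = 4.07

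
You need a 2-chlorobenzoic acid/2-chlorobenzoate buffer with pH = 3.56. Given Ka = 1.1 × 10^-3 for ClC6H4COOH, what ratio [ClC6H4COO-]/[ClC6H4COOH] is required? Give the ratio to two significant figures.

ratio = 4.0

pKa = -log(1.1 × 10^-3) = 2.959
pH = pKa + log(r) ⇒ log(r) = 3.56 − 2.959 = +0.601
r = [ClC6H4COO-]/[ClC6H4COOH] = 10^(+0.601) = 3.99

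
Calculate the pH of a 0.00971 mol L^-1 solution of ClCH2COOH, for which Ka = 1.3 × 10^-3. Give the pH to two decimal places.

pH = 2.53

ClCH2COOH ⇌ ClCH2COO- + H+
From the ICE table, Ka = [H+]²/(0.00971 − [H+]) = 1.3 × 10^-3.
The 5% rule fails; solving [H+]² + Ka·[H+] − Ka·C₀ = 0 exactly:
[H+] = (−Ka + √(Ka² + 4·Ka·C₀))/2 = 2.96 × 10^-3 M
pH = −log[H+] = −log(2.96 × 10^-3) = 2.53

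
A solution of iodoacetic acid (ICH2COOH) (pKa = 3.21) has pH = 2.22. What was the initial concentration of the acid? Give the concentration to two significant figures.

C₀ = 6.5 × 10^-2 M

[H+] = 10^(-2.22) = 6.03 × 10^-3 M = x
Ka = 10^(−3.21) = 6.17 × 10^-4
Ka = x²/(C₀ − x) ⇒ C₀ = x + x²/Ka
C₀ = 6.03 × 10^-3 + (6.03 × 10^-3)²/(6.17 × 10^-4) = 6.50 × 10^-2 M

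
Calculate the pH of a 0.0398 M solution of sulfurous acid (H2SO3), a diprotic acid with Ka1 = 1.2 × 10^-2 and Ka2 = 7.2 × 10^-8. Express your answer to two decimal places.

Ka1 ≫ Ka2, so treat the first dissociation as the only significant source of H+.
Ka1 = x²/(0.0398 − x) = 1.2 × 10^-2
Solving the quadratic: x = (−Ka1 + √(Ka1² + 4·Ka1·C₀))/2 = 1.67 × 10^-2 M
pH = −log(1.67 × 10^-2) = 1.78

pH = 1.78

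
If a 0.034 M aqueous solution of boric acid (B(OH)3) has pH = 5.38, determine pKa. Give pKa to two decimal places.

[H+] = 10^(-5.38) = 4.17 × 10^-6 M
At equilibrium [HA] = 0.034 − 4.17 × 10^-6 = 3.40 × 10^-2 M
Ka = [H+][A-]/[HA] = (4.17 × 10^-6)² / 3.40 × 10^-2 = 5.11 × 10^-10
pKa = -log(5.11 × 10^-10) = 9.29

pKa = 9.29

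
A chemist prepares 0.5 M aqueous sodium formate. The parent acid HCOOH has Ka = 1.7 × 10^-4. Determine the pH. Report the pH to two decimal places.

pH = 8.73

HCOO- is the conjugate base of the weak acid HCOOH.
Kb = Kw/Ka = 1.0×10^-14 / 1.7 × 10^-4 = 5.88 × 10^-11
From the ICE table, Kb = [OH-]²/(0.5 − [OH-]) = 5.88 × 10^-11.
Neglecting [OH-] in the denominator: [OH-] = √(5.88 × 10^-11 × 0.5) = 5.42 × 10^-6 M
([OH-]/C₀ = 0.0011% < 5%, so the approximation holds.)
pOH = 5.27, so pH = 14.00 − pOH = 8.73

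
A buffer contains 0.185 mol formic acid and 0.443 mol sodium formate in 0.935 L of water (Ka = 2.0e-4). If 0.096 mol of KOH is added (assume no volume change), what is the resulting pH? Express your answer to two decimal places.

pH = 4.48

OH- converts HCOOH to HCOO-: HCOOH → 0.089 mol, HCOO- → 0.539 mol.
pKa = −log(2.0 × 10^-4) = 3.699
Henderson–Hasselbalch with mole ratio 0.539/0.089: pH = 3.699 + (+0.782)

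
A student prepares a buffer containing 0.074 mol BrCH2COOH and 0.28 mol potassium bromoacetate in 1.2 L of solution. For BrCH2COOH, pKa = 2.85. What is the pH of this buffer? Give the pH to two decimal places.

pH = 3.43

pH = pKa + log([A⁻]/[HA]) = 2.85 + log(0.28/0.074)
pH = 2.85 + (+0.578) = 3.43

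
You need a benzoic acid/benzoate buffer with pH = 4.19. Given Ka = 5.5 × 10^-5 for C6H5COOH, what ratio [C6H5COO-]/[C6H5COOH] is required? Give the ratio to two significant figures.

ratio = 0.85

pKa = -log(5.5 × 10^-5) = 4.260
pH = pKa + log(r) ⇒ log(r) = 4.19 − 4.260 = -0.070
r = [C6H5COO-]/[C6H5COOH] = 10^(-0.070) = 0.851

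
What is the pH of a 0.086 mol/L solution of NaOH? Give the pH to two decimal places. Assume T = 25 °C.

NaOH is a strong base; [OH-] = 0.086 M.
pOH = -log(0.086) = 1.07
pH = 14.00 - 1.07 = 12.93

pH = 12.93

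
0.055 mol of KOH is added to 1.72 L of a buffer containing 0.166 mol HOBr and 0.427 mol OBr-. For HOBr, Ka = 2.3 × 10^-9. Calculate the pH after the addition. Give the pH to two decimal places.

OH- converts HOBr to OBr-: HOBr → 0.111 mol, OBr- → 0.482 mol.
pKa = −log(2.3 × 10^-9) = 8.638
pH = pKa + log(n_OBr-/n_HOBr) = 8.638 + log(0.482/0.111) = 8.638 + (+0.638)

pH = 9.28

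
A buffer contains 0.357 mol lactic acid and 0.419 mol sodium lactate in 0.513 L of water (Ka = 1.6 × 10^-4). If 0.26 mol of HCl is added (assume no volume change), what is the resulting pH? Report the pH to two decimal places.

After neutralization: n(CH3CH(OH)COOH) = 0.617 mol, n(CH3CH(OH)COO-) = 0.159 mol.
pKa = −log(1.6 × 10^-4) = 3.796
pH = pKa + log([A⁻]/[HA]) = 3.796 + log(0.159/0.617) = 3.796 -0.589

pH = 3.21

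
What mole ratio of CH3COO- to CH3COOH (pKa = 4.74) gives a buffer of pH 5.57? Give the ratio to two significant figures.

pH = pKa + log(r) ⇒ log(r) = 5.57 − 4.74 = +0.83
r = [CH3COO-]/[CH3COOH] = 10^(+0.83) = 6.76

ratio = 6.8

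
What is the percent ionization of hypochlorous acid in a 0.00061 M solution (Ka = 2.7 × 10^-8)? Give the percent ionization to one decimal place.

0.7%

HOCl ⇌ OCl- + H+; let x = [H+] at equilibrium.
x ≈ √(Ka·C₀) = √(2.7 × 10^-8 × 0.00061) = 4.06 × 10^-6 M
% ionization = x/C₀ × 100% = 4.06 × 10^-6/0.00061 × 100% = 0.7%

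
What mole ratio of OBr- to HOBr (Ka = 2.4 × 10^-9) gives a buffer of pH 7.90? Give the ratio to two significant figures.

pKa = -log(2.4 × 10^-9) = 8.620
pH = pKa + log(r) ⇒ log(r) = 7.90 − 8.620 = -0.720
r = [OBr-]/[HOBr] = 10^(-0.720) = 0.191

ratio = 0.19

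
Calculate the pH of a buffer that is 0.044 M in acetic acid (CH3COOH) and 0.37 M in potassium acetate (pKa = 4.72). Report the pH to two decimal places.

pH = 5.64

Using pH = pKa + log([base]/[acid]) with [base]/[acid] = 0.37/0.044:
pH = 4.72 + (+0.925) = 5.64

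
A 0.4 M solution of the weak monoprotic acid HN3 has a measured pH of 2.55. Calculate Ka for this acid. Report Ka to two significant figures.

Ka = 2.0 × 10^-5

[H+] = 10^(-2.55) = 2.82 × 10^-3 M
At equilibrium [HA] = 0.4 − 2.82 × 10^-3 = 3.97 × 10^-1 M
Ka = [H+][A-]/[HA] = (2.82 × 10^-3)² / 3.97 × 10^-1 = 2.0 × 10^-5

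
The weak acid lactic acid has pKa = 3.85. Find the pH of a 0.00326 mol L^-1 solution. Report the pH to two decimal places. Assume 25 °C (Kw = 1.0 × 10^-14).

CH3CH(OH)COOH ⇌ CH3CH(OH)COO- + H+
Ka = 10^(−3.85) = 1.41 × 10^-4
Ka = [H+]²/(0.00326 − [H+]) = 1.41 × 10^-4
Here C₀/Ka ≈ 23.1, so the small-[H+] approximation fails. Use the quadratic:
[H+] = [−0.000141 + √(0.000141² + 1.84e-06)]/2 = 6.11 × 10^-4 M
pH = −log[H+] = −log(6.11 × 10^-4) = 3.21

pH = 3.21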